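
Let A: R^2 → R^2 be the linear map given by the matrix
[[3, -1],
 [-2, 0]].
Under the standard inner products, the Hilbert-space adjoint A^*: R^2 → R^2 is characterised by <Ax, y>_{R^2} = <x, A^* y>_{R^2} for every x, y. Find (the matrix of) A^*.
A^* = A^T =
[[3, -2],
 [-1, 0]]

For real matrices with standard dot products, the defining identity <Ax, y> = <x, A^* y> gives (Ax)^T y = x^T (A^*) y, i.e. x^T A^T y = x^T (A^*) y. Since this holds for all x, y, we must have A^* = A^T. Therefore
A^* =
[[3, -2],
 [-1, 0]].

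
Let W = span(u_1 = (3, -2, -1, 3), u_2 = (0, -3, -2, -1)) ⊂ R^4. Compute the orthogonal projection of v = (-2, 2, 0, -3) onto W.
proj_W(v) = (-251/99, 424/297, 199/297, -779/297)

Set up U = [u_1 | ... | u_2] ∈ R^(4×2). The projector onto W = col(U) is P = U (U^T U)^(-1) U^T.
Compute U^T U =
  [23, 5]
  [5, 14],
and U^T v = (-19, -3).
Solve U^T U · c = U^T v for the coefficients: c = (-251/297, 26/297). The projection is proj_W(v) = U c.
Check: (v - proj_W(v)) · u_1 = 0  (should be 0).
Check: (v - proj_W(v)) · u_2 = 0  (should be 0).
Result: proj_W(v) = (-251/99, 424/297, 199/297, -779/297).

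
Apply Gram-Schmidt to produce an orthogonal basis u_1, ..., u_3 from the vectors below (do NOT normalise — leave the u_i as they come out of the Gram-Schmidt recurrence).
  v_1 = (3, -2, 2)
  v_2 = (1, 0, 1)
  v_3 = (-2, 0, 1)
Orthogonal basis:
  u_1 = (3, -2, 2)
  u_2 = (2/17, 10/17, 7/17)
  u_3 = (-4/3, -2/3, 4/3)

Apply the Gram-Schmidt recurrence
  u_1 = v_1
  u_i = v_i − Σ_{j<i} ((v_i · u_j) / (u_j · u_j)) · u_j.

Step by step this gives:
  u_1 = (3, -2, 2)
  u_2 = (2/17, 10/17, 7/17)
  u_3 = (-4/3, -2/3, 4/3)

Orthogonality check:
  u_2 · u_1 = 0 (should be 0)
  u_3 · u_1 = 0 (should be 0)
  u_3 · u_2 = 0 (should be 0)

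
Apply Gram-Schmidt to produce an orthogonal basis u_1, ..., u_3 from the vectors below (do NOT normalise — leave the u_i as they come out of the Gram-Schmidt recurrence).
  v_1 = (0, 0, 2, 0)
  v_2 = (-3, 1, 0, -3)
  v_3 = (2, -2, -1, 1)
Orthogonal basis:
  u_1 = (0, 0, 2, 0)
  u_2 = (-3, 1, 0, -3)
  u_3 = (5/19, -27/19, 0, -14/19)

Apply the Gram-Schmidt recurrence
  u_1 = v_1
  u_i = v_i − Σ_{j<i} ((v_i · u_j) / (u_j · u_j)) · u_j.

Step by step this gives:
  u_1 = (0, 0, 2, 0)
  u_2 = (-3, 1, 0, -3)
  u_3 = (5/19, -27/19, 0, -14/19)

Orthogonality check:
  u_2 · u_1 = 0 (should be 0)
  u_3 · u_1 = 0 (should be 0)
  u_3 · u_2 = 0 (should be 0)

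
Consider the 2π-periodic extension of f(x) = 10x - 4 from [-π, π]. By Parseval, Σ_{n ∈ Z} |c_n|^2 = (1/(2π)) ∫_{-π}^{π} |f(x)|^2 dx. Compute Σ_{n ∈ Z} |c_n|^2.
Σ |c_n|^2 = 100π^2/3 + 16

Expand and integrate term by term over [-π, π]:
  ∫ (10x)^2 dx = 100·(2π^3/3); ∫ 2·10·(-4)·x dx = 0 (odd integrand); ∫ (-4)^2 dx = 16·2π.
So (1/(2π)) ∫_{-π}^{π} (10x - 4)^2 dx = 100π^2/3 + 16 = 100π^2/3 + 16.
Parseval ⇒ Σ |c_n|^2 = 100π^2/3 + 16.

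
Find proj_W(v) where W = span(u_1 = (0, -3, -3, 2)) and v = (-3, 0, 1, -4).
proj_W(v) = (0, 3/2, 3/2, -1)

Set up U = [u_1 | ... | u_1] ∈ R^(4×1). The projector onto W = col(U) is P = U (U^T U)^(-1) U^T.
Compute U^T U =
  [22],
and U^T v = (-11).
Solve U^T U · c = U^T v for the coefficients: c = (-1/2). The projection is proj_W(v) = U c.
Check: (v - proj_W(v)) · u_1 = 0  (should be 0).
Result: proj_W(v) = (0, 3/2, 3/2, -1).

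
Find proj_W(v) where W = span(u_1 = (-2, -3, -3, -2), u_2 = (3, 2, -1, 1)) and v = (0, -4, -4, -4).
proj_W(v) = (-352/269, -888/269, -1320/269, -640/269)

Set up U = [u_1 | ... | u_2] ∈ R^(4×2). The projector onto W = col(U) is P = U (U^T U)^(-1) U^T.
Compute U^T U =
  [26, -11]
  [-11, 15],
and U^T v = (32, -8).
Solve U^T U · c = U^T v for the coefficients: c = (392/269, 144/269). The projection is proj_W(v) = U c.
Check: (v - proj_W(v)) · u_1 = 0  (should be 0).
Check: (v - proj_W(v)) · u_2 = 0  (should be 0).
Result: proj_W(v) = (-352/269, -888/269, -1320/269, -640/269).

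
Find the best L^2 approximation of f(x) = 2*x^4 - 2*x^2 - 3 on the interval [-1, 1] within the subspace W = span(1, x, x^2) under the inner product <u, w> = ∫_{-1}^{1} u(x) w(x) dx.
g(x) = -2*x^2/7 - 111/35

The best approximation g ∈ W is the orthogonal projection of f onto W. Writing g = a_0 + a_1 x + a_2 x^2, the coefficients solve the normal equations G · a = b where
  G_{ij} = <φ_i, φ_j> and b_i = <f, φ_i>, with φ_0 = 1, φ_1 = x, φ_2 = x^2.
G =
  [2, 0, 2/3]
  [0, 2/3, 0]
  [2/3, 0, 2/5],
b = (-98/15, 0, -78/35).
Solving gives a_0 = -111/35, a_1 = 0, a_2 = -2/7, so
  g(x) = -2*x^2/7 - 111/35.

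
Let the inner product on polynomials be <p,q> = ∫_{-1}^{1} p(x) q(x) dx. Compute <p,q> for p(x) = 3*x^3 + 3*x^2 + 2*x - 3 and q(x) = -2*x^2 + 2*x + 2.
<p,q> = -4/3

Expand the product: p(x)·q(x) = -6*x^5 + 8*x^3 + 16*x^2 - 2*x - 6.
∫_{-1}^{1} of each monomial x^k gives [2/(k+1) if k even, 0 if k odd]. Integrating term-by-term (or equivalently evaluating the antiderivative F(x) = -x^6 + 2*x^4 + 16*x^3/3 - x^2 - 6*x at the endpoints):
  F(1) − F(−1) = -2/3 − (2/3) = -4/3.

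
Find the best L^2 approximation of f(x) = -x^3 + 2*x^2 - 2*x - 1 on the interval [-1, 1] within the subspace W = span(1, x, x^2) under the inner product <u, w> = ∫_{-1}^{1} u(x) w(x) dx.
g(x) = 2*x^2 - 13*x/5 - 1

The best approximation g ∈ W is the orthogonal projection of f onto W. Writing g = a_0 + a_1 x + a_2 x^2, the coefficients solve the normal equations G · a = b where
  G_{ij} = <φ_i, φ_j> and b_i = <f, φ_i>, with φ_0 = 1, φ_1 = x, φ_2 = x^2.
G =
  [2, 0, 2/3]
  [0, 2/3, 0]
  [2/3, 0, 2/5],
b = (-2/3, -26/15, 2/15).
Solving gives a_0 = -1, a_1 = -13/5, a_2 = 2, so
  g(x) = 2*x^2 - 13*x/5 - 1.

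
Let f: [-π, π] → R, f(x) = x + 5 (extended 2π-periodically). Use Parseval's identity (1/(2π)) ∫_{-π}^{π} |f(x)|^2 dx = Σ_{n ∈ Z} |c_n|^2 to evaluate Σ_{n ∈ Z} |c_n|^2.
Σ |c_n|^2 = π^2/3 + 25

Expand and integrate term by term over [-π, π]:
  ∫ (x)^2 dx = 1·(2π^3/3); ∫ 2·1·(5)·x dx = 0 (odd integrand); ∫ 5^2 dx = 25·2π.
So (1/(2π)) ∫_{-π}^{π} (x + 5)^2 dx = 1π^2/3 + 25 = π^2/3 + 25.
Parseval ⇒ Σ |c_n|^2 = π^2/3 + 25.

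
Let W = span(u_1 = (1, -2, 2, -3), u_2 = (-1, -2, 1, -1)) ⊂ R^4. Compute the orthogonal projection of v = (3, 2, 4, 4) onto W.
proj_W(v) = (107/62, 65/31, -22/31, 23/62)

Set up U = [u_1 | ... | u_2] ∈ R^(4×2). The projector onto W = col(U) is P = U (U^T U)^(-1) U^T.
Compute U^T U =
  [18, 8]
  [8, 7],
and U^T v = (-5, -7).
Solve U^T U · c = U^T v for the coefficients: c = (21/62, -43/31). The projection is proj_W(v) = U c.
Check: (v - proj_W(v)) · u_1 = 0  (should be 0).
Check: (v - proj_W(v)) · u_2 = 0  (should be 0).
Result: proj_W(v) = (107/62, 65/31, -22/31, 23/62).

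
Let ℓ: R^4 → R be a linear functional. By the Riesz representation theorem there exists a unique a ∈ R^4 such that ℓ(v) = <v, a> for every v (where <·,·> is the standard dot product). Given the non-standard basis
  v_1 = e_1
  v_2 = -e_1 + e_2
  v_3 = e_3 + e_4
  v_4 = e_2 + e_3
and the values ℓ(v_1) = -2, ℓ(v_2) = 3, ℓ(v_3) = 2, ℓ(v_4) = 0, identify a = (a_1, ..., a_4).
a = (-2, 1, -1, 3)

Write a = (a_1, ..., a_4) in the standard basis. For each basis vector v_i, ℓ(v_i) = <v_i, a> is a linear equation in the a_j's. Collect the n equations into a matrix system V a = ℓ, where row i of V is v_i (expressed in the standard basis). Since V is invertible (lower-triangular with 1s on the diagonal, up to permutation), solve by back-substitution:
  V =
[[1, 0, 0, 0],
 [-1, 1, 0, 0],
 [0, 0, 1, 1],
 [0, 1, 1, 0]]
  V a = (-2, 3, 2, 0)
Solving gives a = (-2, 1, -1, 3).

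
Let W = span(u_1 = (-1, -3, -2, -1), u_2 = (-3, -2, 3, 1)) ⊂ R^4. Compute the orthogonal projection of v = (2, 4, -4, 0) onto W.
proj_W(v) = (1220/341, 1014/341, -962/341, -292/341)

Set up U = [u_1 | ... | u_2] ∈ R^(4×2). The projector onto W = col(U) is P = U (U^T U)^(-1) U^T.
Compute U^T U =
  [15, 2]
  [2, 23],
and U^T v = (-6, -26).
Solve U^T U · c = U^T v for the coefficients: c = (-86/341, -378/341). The projection is proj_W(v) = U c.
Check: (v - proj_W(v)) · u_1 = 0  (should be 0).
Check: (v - proj_W(v)) · u_2 = 0  (should be 0).
Result: proj_W(v) = (1220/341, 1014/341, -962/341, -292/341).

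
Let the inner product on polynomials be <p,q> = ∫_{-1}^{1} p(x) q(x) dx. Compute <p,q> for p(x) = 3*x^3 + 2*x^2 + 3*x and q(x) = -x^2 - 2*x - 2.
<p,q> = -148/15

Expand the product: p(x)·q(x) = -3*x^5 - 8*x^4 - 13*x^3 - 10*x^2 - 6*x.
∫_{-1}^{1} of each monomial x^k gives [2/(k+1) if k even, 0 if k odd]. Integrating term-by-term (or equivalently evaluating the antiderivative F(x) = -x^6/2 - 8*x^5/5 - 13*x^4/4 - 10*x^3/3 - 3*x^2 at the endpoints):
  F(1) − F(−1) = -701/60 − (-109/60) = -148/15.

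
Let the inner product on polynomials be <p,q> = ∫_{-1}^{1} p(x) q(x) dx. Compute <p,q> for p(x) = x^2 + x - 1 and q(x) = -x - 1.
<p,q> = 2/3

Expand the product: p(x)·q(x) = -x^3 - 2*x^2 + 1.
∫_{-1}^{1} of each monomial x^k gives [2/(k+1) if k even, 0 if k odd]. Integrating term-by-term (or equivalently evaluating the antiderivative F(x) = -x^4/4 - 2*x^3/3 + x at the endpoints):
  F(1) − F(−1) = 1/12 − (-7/12) = 2/3.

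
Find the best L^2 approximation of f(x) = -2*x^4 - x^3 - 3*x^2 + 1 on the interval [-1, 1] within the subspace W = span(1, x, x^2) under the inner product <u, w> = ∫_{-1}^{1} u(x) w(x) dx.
g(x) = -33*x^2/7 - 3*x/5 + 41/35

The best approximation g ∈ W is the orthogonal projection of f onto W. Writing g = a_0 + a_1 x + a_2 x^2, the coefficients solve the normal equations G · a = b where
  G_{ij} = <φ_i, φ_j> and b_i = <f, φ_i>, with φ_0 = 1, φ_1 = x, φ_2 = x^2.
G =
  [2, 0, 2/3]
  [0, 2/3, 0]
  [2/3, 0, 2/5],
b = (-4/5, -2/5, -116/105).
Solving gives a_0 = 41/35, a_1 = -3/5, a_2 = -33/7, so
  g(x) = -33*x^2/7 - 3*x/5 + 41/35.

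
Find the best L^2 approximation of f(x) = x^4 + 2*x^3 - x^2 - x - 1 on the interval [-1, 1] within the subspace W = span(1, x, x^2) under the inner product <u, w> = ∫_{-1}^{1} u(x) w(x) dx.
g(x) = -x^2/7 + x/5 - 38/35

The best approximation g ∈ W is the orthogonal projection of f onto W. Writing g = a_0 + a_1 x + a_2 x^2, the coefficients solve the normal equations G · a = b where
  G_{ij} = <φ_i, φ_j> and b_i = <f, φ_i>, with φ_0 = 1, φ_1 = x, φ_2 = x^2.
G =
  [2, 0, 2/3]
  [0, 2/3, 0]
  [2/3, 0, 2/5],
b = (-34/15, 2/15, -82/105).
Solving gives a_0 = -38/35, a_1 = 1/5, a_2 = -1/7, so
  g(x) = -x^2/7 + x/5 - 38/35.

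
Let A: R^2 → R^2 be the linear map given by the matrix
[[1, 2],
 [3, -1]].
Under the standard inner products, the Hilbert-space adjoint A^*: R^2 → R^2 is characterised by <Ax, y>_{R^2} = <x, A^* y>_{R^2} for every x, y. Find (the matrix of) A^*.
A^* = A^T =
[[1, 3],
 [2, -1]]

For real matrices with standard dot products, the defining identity <Ax, y> = <x, A^* y> gives (Ax)^T y = x^T (A^*) y, i.e. x^T A^T y = x^T (A^*) y. Since this holds for all x, y, we must have A^* = A^T. Therefore
A^* =
[[1, 3],
 [2, -1]].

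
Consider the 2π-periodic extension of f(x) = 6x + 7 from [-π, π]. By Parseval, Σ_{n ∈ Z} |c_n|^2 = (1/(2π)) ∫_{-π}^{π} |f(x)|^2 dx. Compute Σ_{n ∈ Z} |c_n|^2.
Σ |c_n|^2 = 12π^2 + 49

Expand and integrate term by term over [-π, π]:
  ∫ (6x)^2 dx = 36·(2π^3/3); ∫ 2·6·(7)·x dx = 0 (odd integrand); ∫ 7^2 dx = 49·2π.
So (1/(2π)) ∫_{-π}^{π} (6x + 7)^2 dx = 36π^2/3 + 49 = 12π^2 + 49.
Parseval ⇒ Σ |c_n|^2 = 12π^2 + 49.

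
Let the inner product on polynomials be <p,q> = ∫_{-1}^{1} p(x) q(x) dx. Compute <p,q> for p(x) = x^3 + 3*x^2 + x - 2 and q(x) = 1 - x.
<p,q> = -46/15

Expand the product: p(x)·q(x) = -x^4 - 2*x^3 + 2*x^2 + 3*x - 2.
∫_{-1}^{1} of each monomial x^k gives [2/(k+1) if k even, 0 if k odd]. Integrating term-by-term (or equivalently evaluating the antiderivative F(x) = -x^5/5 - x^4/2 + 2*x^3/3 + 3*x^2/2 - 2*x at the endpoints):
  F(1) − F(−1) = -8/15 − (38/15) = -46/15.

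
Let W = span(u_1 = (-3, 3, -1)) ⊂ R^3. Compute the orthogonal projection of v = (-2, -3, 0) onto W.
proj_W(v) = (9/19, -9/19, 3/19)

Set up U = [u_1 | ... | u_1] ∈ R^(3×1). The projector onto W = col(U) is P = U (U^T U)^(-1) U^T.
Compute U^T U =
  [19],
and U^T v = (-3).
Solve U^T U · c = U^T v for the coefficients: c = (-3/19). The projection is proj_W(v) = U c.
Check: (v - proj_W(v)) · u_1 = 0  (should be 0).
Result: proj_W(v) = (9/19, -9/19, 3/19).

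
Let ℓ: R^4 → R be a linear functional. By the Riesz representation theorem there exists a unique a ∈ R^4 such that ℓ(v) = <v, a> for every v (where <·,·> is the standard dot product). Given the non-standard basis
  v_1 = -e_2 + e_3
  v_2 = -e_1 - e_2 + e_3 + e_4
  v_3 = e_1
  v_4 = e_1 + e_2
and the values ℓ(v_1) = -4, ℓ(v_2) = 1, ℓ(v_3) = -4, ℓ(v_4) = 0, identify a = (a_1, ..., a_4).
a = (-4, 4, 0, 1)

Write a = (a_1, ..., a_4) in the standard basis. For each basis vector v_i, ℓ(v_i) = <v_i, a> is a linear equation in the a_j's. Collect the n equations into a matrix system V a = ℓ, where row i of V is v_i (expressed in the standard basis). Since V is invertible (lower-triangular with 1s on the diagonal, up to permutation), solve by back-substitution:
  V =
[[0, -1, 1, 0],
 [-1, -1, 1, 1],
 [1, 0, 0, 0],
 [1, 1, 0, 0]]
  V a = (-4, 1, -4, 0)
Solving gives a = (-4, 4, 0, 1).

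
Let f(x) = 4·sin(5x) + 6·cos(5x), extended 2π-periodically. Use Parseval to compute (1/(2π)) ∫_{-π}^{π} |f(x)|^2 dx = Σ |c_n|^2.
Σ |c_n|^2 = 26

Expand |f|^2 and use orthogonality of {sin(nx), cos(mx)} on [-π, π]:
  ∫_{-π}^{π} sin(nx)^2 dx = π, ∫ cos(mx)^2 dx = π, and cross terms integrate to 0.
So ∫_{-π}^{π} f(x)^2 dx = 4^2 · π + 6^2 · π = (16 + 36)π.
Divide by 2π: (16 + 36)/2 = 26.
By Parseval, this equals Σ |c_n|^2.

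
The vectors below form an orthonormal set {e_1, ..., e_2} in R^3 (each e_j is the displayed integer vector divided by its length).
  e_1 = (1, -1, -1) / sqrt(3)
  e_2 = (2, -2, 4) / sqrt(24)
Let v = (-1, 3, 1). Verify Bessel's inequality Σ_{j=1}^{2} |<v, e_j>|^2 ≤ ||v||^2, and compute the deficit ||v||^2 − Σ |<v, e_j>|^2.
Σ |<v, e_j>|^2 = 9; ||v||^2 = 11; deficit = 2

Write each e_j = u_j / sqrt(<u_j, u_j>) where u_j is the displayed integer vector. Then <v, e_j> = <v, u_j> / sqrt(<u_j, u_j>), so |<v, e_j>|^2 = <v, u_j>^2 / <u_j, u_j>.
Coefficients: <v, e_1> = -5/sqrt(3), <v, e_2> = -4/sqrt(24).
Square and sum: Σ |<v, e_j>|^2 = 9.
Compute ||v||^2 = v·v = 11.
Deficit = 11 − 9 = 2 ≥ 0, confirming Bessel's inequality. (The deficit equals ||v − Σ <v,e_j> e_j||^2, the squared distance from v to span{e_j}.)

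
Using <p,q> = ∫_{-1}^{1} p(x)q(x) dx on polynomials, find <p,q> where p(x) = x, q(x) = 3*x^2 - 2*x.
<p,q> = -4/3

Expand the product: p(x)·q(x) = 3*x^3 - 2*x^2.
∫_{-1}^{1} of each monomial x^k gives [2/(k+1) if k even, 0 if k odd]. Integrating term-by-term (or equivalently evaluating the antiderivative F(x) = 3*x^4/4 - 2*x^3/3 at the endpoints):
  F(1) − F(−1) = 1/12 − (17/12) = -4/3.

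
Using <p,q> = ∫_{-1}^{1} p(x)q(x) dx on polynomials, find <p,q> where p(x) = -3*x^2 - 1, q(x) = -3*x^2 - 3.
<p,q> = 88/5

Expand the product: p(x)·q(x) = 9*x^4 + 12*x^2 + 3.
∫_{-1}^{1} of each monomial x^k gives [2/(k+1) if k even, 0 if k odd]. Integrating term-by-term (or equivalently evaluating the antiderivative F(x) = 9*x^5/5 + 4*x^3 + 3*x at the endpoints):
  F(1) − F(−1) = 44/5 − (-44/5) = 88/5.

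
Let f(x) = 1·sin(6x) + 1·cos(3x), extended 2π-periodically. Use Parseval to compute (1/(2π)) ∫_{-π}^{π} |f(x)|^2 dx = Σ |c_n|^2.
Σ |c_n|^2 = 1

Expand |f|^2 and use orthogonality of {sin(nx), cos(mx)} on [-π, π]:
  ∫_{-π}^{π} sin(nx)^2 dx = π, ∫ cos(mx)^2 dx = π, and cross terms integrate to 0.
So ∫_{-π}^{π} f(x)^2 dx = 1^2 · π + 1^2 · π = (1 + 1)π.
Divide by 2π: (1 + 1)/2 = 1.
By Parseval, this equals Σ |c_n|^2.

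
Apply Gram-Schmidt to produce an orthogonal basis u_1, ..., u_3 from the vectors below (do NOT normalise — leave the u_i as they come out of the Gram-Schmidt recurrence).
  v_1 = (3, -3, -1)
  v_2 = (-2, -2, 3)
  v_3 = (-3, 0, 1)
Orthogonal basis:
  u_1 = (3, -3, -1)
  u_2 = (-29/19, -47/19, 54/19)
  u_3 = (-231/314, -147/314, -126/157)

Apply the Gram-Schmidt recurrence
  u_1 = v_1
  u_i = v_i − Σ_{j<i} ((v_i · u_j) / (u_j · u_j)) · u_j.

Step by step this gives:
  u_1 = (3, -3, -1)
  u_2 = (-29/19, -47/19, 54/19)
  u_3 = (-231/314, -147/314, -126/157)

Orthogonality check:
  u_2 · u_1 = 0 (should be 0)
  u_3 · u_1 = 0 (should be 0)
  u_3 · u_2 = 0 (should be 0)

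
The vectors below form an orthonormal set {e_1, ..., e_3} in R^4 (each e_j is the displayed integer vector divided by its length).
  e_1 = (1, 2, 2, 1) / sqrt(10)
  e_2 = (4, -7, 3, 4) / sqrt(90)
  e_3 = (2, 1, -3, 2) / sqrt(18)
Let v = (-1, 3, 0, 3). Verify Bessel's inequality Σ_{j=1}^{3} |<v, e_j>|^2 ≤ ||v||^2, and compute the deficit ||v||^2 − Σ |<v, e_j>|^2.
Σ |<v, e_j>|^2 = 11; ||v||^2 = 19; deficit = 8

Write each e_j = u_j / sqrt(<u_j, u_j>) where u_j is the displayed integer vector. Then <v, e_j> = <v, u_j> / sqrt(<u_j, u_j>), so |<v, e_j>|^2 = <v, u_j>^2 / <u_j, u_j>.
Coefficients: <v, e_1> = 8/sqrt(10), <v, e_2> = -13/sqrt(90), <v, e_3> = 7/sqrt(18).
Square and sum: Σ |<v, e_j>|^2 = 11.
Compute ||v||^2 = v·v = 19.
Deficit = 19 − 11 = 8 ≥ 0, confirming Bessel's inequality. (The deficit equals ||v − Σ <v,e_j> e_j||^2, the squared distance from v to span{e_j}.)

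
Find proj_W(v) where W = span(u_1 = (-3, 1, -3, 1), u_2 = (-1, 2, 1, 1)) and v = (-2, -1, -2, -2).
proj_W(v) = (-118/131, -139/131, -332/131, -32/131)

Set up U = [u_1 | ... | u_2] ∈ R^(4×2). The projector onto W = col(U) is P = U (U^T U)^(-1) U^T.
Compute U^T U =
  [20, 3]
  [3, 7],
and U^T v = (9, -4).
Solve U^T U · c = U^T v for the coefficients: c = (75/131, -107/131). The projection is proj_W(v) = U c.
Check: (v - proj_W(v)) · u_1 = 0  (should be 0).
Check: (v - proj_W(v)) · u_2 = 0  (should be 0).
Result: proj_W(v) = (-118/131, -139/131, -332/131, -32/131).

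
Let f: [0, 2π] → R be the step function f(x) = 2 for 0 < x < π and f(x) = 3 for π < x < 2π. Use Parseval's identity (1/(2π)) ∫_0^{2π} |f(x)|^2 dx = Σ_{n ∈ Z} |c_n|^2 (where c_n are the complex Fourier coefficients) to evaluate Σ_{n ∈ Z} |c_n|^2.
Σ |c_n|^2 = 13/2

Parseval equates the L^2 energy of f (normalised by 1/(2π)) with the ℓ^2 sum of its Fourier coefficients: (1/(2π)) ∫_0^{2π} |f|^2 = Σ |c_n|^2.
Compute the left side: (1/(2π)) [∫_0^π 2^2 dx + ∫_π^{2π} 3^2 dx] = (1/(2π)) · (4π + 9π) = (4 + 9)/2 = 13/2.
So Σ_{n ∈ Z} |c_n|^2 = 13/2.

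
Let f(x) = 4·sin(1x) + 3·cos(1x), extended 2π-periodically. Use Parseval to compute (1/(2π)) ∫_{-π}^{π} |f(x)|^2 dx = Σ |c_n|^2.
Σ |c_n|^2 = 25/2

Expand |f|^2 and use orthogonality of {sin(nx), cos(mx)} on [-π, π]:
  ∫_{-π}^{π} sin(nx)^2 dx = π, ∫ cos(mx)^2 dx = π, and cross terms integrate to 0.
So ∫_{-π}^{π} f(x)^2 dx = 4^2 · π + 3^2 · π = (16 + 9)π.
Divide by 2π: (16 + 9)/2 = 25/2.
By Parseval, this equals Σ |c_n|^2.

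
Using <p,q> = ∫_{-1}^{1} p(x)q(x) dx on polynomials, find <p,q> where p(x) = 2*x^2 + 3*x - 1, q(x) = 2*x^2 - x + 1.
<p,q> = -12/5

Expand the product: p(x)·q(x) = 4*x^4 + 4*x^3 - 3*x^2 + 4*x - 1.
∫_{-1}^{1} of each monomial x^k gives [2/(k+1) if k even, 0 if k odd]. Integrating term-by-term (or equivalently evaluating the antiderivative F(x) = 4*x^5/5 + x^4 - x^3 + 2*x^2 - x at the endpoints):
  F(1) − F(−1) = 9/5 − (21/5) = -12/5.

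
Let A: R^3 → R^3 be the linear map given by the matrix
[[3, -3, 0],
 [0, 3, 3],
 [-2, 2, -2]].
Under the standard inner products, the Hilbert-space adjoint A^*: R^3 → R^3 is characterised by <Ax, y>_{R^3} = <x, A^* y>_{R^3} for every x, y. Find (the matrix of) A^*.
A^* = A^T =
[[3, 0, -2],
 [-3, 3, 2],
 [0, 3, -2]]

For real matrices with standard dot products, the defining identity <Ax, y> = <x, A^* y> gives (Ax)^T y = x^T (A^*) y, i.e. x^T A^T y = x^T (A^*) y. Since this holds for all x, y, we must have A^* = A^T. Therefore
A^* =
[[3, 0, -2],
 [-3, 3, 2],
 [0, 3, -2]].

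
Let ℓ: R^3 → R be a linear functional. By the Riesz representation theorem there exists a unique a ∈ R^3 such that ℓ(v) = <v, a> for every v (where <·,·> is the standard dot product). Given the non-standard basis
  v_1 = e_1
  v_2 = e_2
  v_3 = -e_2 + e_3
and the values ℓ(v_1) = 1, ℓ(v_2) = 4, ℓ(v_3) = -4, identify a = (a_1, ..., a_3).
a = (1, 4, 0)

Write a = (a_1, ..., a_3) in the standard basis. For each basis vector v_i, ℓ(v_i) = <v_i, a> is a linear equation in the a_j's. Collect the n equations into a matrix system V a = ℓ, where row i of V is v_i (expressed in the standard basis). Since V is invertible (lower-triangular with 1s on the diagonal, up to permutation), solve by back-substitution:
  V =
[[1, 0, 0],
 [0, 1, 0],
 [0, -1, 1]]
  V a = (1, 4, -4)
Solving gives a = (1, 4, 0).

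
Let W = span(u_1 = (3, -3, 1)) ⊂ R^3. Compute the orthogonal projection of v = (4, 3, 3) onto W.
proj_W(v) = (18/19, -18/19, 6/19)

Set up U = [u_1 | ... | u_1] ∈ R^(3×1). The projector onto W = col(U) is P = U (U^T U)^(-1) U^T.
Compute U^T U =
  [19],
and U^T v = (6).
Solve U^T U · c = U^T v for the coefficients: c = (6/19). The projection is proj_W(v) = U c.
Check: (v - proj_W(v)) · u_1 = 0  (should be 0).
Result: proj_W(v) = (18/19, -18/19, 6/19).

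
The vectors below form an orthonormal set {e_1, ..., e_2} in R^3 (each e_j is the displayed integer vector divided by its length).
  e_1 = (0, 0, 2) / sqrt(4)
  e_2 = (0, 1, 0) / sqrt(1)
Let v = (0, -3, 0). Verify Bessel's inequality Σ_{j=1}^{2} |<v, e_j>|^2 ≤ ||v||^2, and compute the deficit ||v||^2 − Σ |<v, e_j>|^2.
Σ |<v, e_j>|^2 = 9; ||v||^2 = 9; deficit = 0

Write each e_j = u_j / sqrt(<u_j, u_j>) where u_j is the displayed integer vector. Then <v, e_j> = <v, u_j> / sqrt(<u_j, u_j>), so |<v, e_j>|^2 = <v, u_j>^2 / <u_j, u_j>.
Coefficients: <v, e_1> = 0/sqrt(4), <v, e_2> = -3/sqrt(1).
Square and sum: Σ |<v, e_j>|^2 = 9.
Compute ||v||^2 = v·v = 9.
Deficit = 9 − 9 = 0 ≥ 0, confirming Bessel's inequality. (The deficit equals ||v − Σ <v,e_j> e_j||^2, the squared distance from v to span{e_j}.)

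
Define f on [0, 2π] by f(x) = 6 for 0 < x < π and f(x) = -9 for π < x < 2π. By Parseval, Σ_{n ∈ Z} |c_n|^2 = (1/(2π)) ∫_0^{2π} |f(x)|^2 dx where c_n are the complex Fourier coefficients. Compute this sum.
Σ |c_n|^2 = 117/2

Parseval equates the L^2 energy of f (normalised by 1/(2π)) with the ℓ^2 sum of its Fourier coefficients: (1/(2π)) ∫_0^{2π} |f|^2 = Σ |c_n|^2.
Compute the left side: (1/(2π)) [∫_0^π 6^2 dx + ∫_π^{2π} (-9)^2 dx] = (1/(2π)) · (36π + 81π) = (36 + 81)/2 = 117/2.
So Σ_{n ∈ Z} |c_n|^2 = 117/2.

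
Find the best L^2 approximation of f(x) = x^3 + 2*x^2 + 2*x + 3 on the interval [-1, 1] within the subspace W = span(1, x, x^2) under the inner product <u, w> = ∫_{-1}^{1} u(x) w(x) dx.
g(x) = 2*x^2 + 13*x/5 + 3

The best approximation g ∈ W is the orthogonal projection of f onto W. Writing g = a_0 + a_1 x + a_2 x^2, the coefficients solve the normal equations G · a = b where
  G_{ij} = <φ_i, φ_j> and b_i = <f, φ_i>, with φ_0 = 1, φ_1 = x, φ_2 = x^2.
G =
  [2, 0, 2/3]
  [0, 2/3, 0]
  [2/3, 0, 2/5],
b = (22/3, 26/15, 14/5).
Solving gives a_0 = 3, a_1 = 13/5, a_2 = 2, so
  g(x) = 2*x^2 + 13*x/5 + 3.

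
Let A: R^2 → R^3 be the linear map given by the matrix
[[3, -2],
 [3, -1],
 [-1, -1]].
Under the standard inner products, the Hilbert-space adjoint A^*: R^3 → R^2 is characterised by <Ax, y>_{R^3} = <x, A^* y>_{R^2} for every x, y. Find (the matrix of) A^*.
A^* = A^T =
[[3, 3, -1],
 [-2, -1, -1]]

For real matrices with standard dot products, the defining identity <Ax, y> = <x, A^* y> gives (Ax)^T y = x^T (A^*) y, i.e. x^T A^T y = x^T (A^*) y. Since this holds for all x, y, we must have A^* = A^T. Therefore
A^* =
[[3, 3, -1],
 [-2, -1, -1]].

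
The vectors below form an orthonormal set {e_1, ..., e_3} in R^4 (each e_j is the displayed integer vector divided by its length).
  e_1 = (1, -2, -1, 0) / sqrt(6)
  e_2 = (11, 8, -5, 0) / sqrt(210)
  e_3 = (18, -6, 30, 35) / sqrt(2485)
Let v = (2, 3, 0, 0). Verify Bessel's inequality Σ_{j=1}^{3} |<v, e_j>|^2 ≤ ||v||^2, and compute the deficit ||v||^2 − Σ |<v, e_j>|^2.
Σ |<v, e_j>|^2 = 914/71; ||v||^2 = 13; deficit = 9/71

Write each e_j = u_j / sqrt(<u_j, u_j>) where u_j is the displayed integer vector. Then <v, e_j> = <v, u_j> / sqrt(<u_j, u_j>), so |<v, e_j>|^2 = <v, u_j>^2 / <u_j, u_j>.
Coefficients: <v, e_1> = -4/sqrt(6), <v, e_2> = 46/sqrt(210), <v, e_3> = 18/sqrt(2485).
Square and sum: Σ |<v, e_j>|^2 = 914/71.
Compute ||v||^2 = v·v = 13.
Deficit = 13 − 914/71 = 9/71 ≥ 0, confirming Bessel's inequality. (The deficit equals ||v − Σ <v,e_j> e_j||^2, the squared distance from v to span{e_j}.)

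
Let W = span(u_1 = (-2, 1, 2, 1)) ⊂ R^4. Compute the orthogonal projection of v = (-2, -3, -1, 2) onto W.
proj_W(v) = (-1/5, 1/10, 1/5, 1/10)

Set up U = [u_1 | ... | u_1] ∈ R^(4×1). The projector onto W = col(U) is P = U (U^T U)^(-1) U^T.
Compute U^T U =
  [10],
and U^T v = (1).
Solve U^T U · c = U^T v for the coefficients: c = (1/10). The projection is proj_W(v) = U c.
Check: (v - proj_W(v)) · u_1 = 0  (should be 0).
Result: proj_W(v) = (-1/5, 1/10, 1/5, 1/10).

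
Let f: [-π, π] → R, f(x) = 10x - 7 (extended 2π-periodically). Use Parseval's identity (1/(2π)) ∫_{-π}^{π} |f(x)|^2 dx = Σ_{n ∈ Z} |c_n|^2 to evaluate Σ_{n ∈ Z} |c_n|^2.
Σ |c_n|^2 = 100π^2/3 + 49

Expand and integrate term by term over [-π, π]:
  ∫ (10x)^2 dx = 100·(2π^3/3); ∫ 2·10·(-7)·x dx = 0 (odd integrand); ∫ (-7)^2 dx = 49·2π.
So (1/(2π)) ∫_{-π}^{π} (10x - 7)^2 dx = 100π^2/3 + 49 = 100π^2/3 + 49.
Parseval ⇒ Σ |c_n|^2 = 100π^2/3 + 49.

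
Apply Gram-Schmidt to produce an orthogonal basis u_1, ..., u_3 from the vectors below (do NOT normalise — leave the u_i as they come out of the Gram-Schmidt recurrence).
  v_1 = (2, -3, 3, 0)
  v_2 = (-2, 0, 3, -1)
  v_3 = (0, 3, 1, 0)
Orthogonal basis:
  u_1 = (2, -3, 3, 0)
  u_2 = (-27/11, 15/22, 51/22, -1)
  u_3 = (390/283, 552/283, 292/283, 96/283)

Apply the Gram-Schmidt recurrence
  u_1 = v_1
  u_i = v_i − Σ_{j<i} ((v_i · u_j) / (u_j · u_j)) · u_j.

Step by step this gives:
  u_1 = (2, -3, 3, 0)
  u_2 = (-27/11, 15/22, 51/22, -1)
  u_3 = (390/283, 552/283, 292/283, 96/283)

Orthogonality check:
  u_2 · u_1 = 0 (should be 0)
  u_3 · u_1 = 0 (should be 0)
  u_3 · u_2 = 0 (should be 0)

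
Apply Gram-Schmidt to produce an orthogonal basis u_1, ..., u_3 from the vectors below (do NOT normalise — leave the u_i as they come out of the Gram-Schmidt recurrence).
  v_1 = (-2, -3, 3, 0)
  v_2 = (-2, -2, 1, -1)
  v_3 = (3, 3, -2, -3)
Orthogonal basis:
  u_1 = (-2, -3, 3, 0)
  u_2 = (-9/11, -5/22, -17/22, -1)
  u_3 = (27/17, 14/51, 4/3, -122/51)

Apply the Gram-Schmidt recurrence
  u_1 = v_1
  u_i = v_i − Σ_{j<i} ((v_i · u_j) / (u_j · u_j)) · u_j.

Step by step this gives:
  u_1 = (-2, -3, 3, 0)
  u_2 = (-9/11, -5/22, -17/22, -1)
  u_3 = (27/17, 14/51, 4/3, -122/51)

Orthogonality check:
  u_2 · u_1 = 0 (should be 0)
  u_3 · u_1 = 0 (should be 0)
  u_3 · u_2 = 0 (should be 0)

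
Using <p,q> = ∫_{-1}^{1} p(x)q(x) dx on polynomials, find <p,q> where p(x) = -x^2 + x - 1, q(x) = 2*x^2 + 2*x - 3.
<p,q> = 36/5

Expand the product: p(x)·q(x) = -2*x^4 + 3*x^2 - 5*x + 3.
∫_{-1}^{1} of each monomial x^k gives [2/(k+1) if k even, 0 if k odd]. Integrating term-by-term (or equivalently evaluating the antiderivative F(x) = -2*x^5/5 + x^3 - 5*x^2/2 + 3*x at the endpoints):
  F(1) − F(−1) = 11/10 − (-61/10) = 36/5.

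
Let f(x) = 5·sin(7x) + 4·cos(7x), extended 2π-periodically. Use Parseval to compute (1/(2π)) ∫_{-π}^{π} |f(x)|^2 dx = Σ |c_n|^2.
Σ |c_n|^2 = 41/2

Expand |f|^2 and use orthogonality of {sin(nx), cos(mx)} on [-π, π]:
  ∫_{-π}^{π} sin(nx)^2 dx = π, ∫ cos(mx)^2 dx = π, and cross terms integrate to 0.
So ∫_{-π}^{π} f(x)^2 dx = 5^2 · π + 4^2 · π = (25 + 16)π.
Divide by 2π: (25 + 16)/2 = 41/2.
By Parseval, this equals Σ |c_n|^2.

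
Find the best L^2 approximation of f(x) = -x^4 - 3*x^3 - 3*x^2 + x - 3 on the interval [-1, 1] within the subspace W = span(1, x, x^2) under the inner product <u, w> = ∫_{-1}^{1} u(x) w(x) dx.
g(x) = -27*x^2/7 - 4*x/5 - 102/35

The best approximation g ∈ W is the orthogonal projection of f onto W. Writing g = a_0 + a_1 x + a_2 x^2, the coefficients solve the normal equations G · a = b where
  G_{ij} = <φ_i, φ_j> and b_i = <f, φ_i>, with φ_0 = 1, φ_1 = x, φ_2 = x^2.
G =
  [2, 0, 2/3]
  [0, 2/3, 0]
  [2/3, 0, 2/5],
b = (-42/5, -8/15, -122/35).
Solving gives a_0 = -102/35, a_1 = -4/5, a_2 = -27/7, so
  g(x) = -27*x^2/7 - 4*x/5 - 102/35.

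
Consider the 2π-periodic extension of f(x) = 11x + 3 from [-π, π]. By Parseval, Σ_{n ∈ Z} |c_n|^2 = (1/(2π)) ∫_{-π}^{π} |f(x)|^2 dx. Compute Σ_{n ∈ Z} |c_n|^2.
Σ |c_n|^2 = 121π^2/3 + 9

Expand and integrate term by term over [-π, π]:
  ∫ (11x)^2 dx = 121·(2π^3/3); ∫ 2·11·(3)·x dx = 0 (odd integrand); ∫ 3^2 dx = 9·2π.
So (1/(2π)) ∫_{-π}^{π} (11x + 3)^2 dx = 121π^2/3 + 9 = 121π^2/3 + 9.
Parseval ⇒ Σ |c_n|^2 = 121π^2/3 + 9.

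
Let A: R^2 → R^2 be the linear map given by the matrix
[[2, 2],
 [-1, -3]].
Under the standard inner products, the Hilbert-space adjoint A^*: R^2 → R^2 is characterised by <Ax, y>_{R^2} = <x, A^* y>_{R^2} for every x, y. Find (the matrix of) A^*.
A^* = A^T =
[[2, -1],
 [2, -3]]

For real matrices with standard dot products, the defining identity <Ax, y> = <x, A^* y> gives (Ax)^T y = x^T (A^*) y, i.e. x^T A^T y = x^T (A^*) y. Since this holds for all x, y, we must have A^* = A^T. Therefore
A^* =
[[2, -1],
 [2, -3]].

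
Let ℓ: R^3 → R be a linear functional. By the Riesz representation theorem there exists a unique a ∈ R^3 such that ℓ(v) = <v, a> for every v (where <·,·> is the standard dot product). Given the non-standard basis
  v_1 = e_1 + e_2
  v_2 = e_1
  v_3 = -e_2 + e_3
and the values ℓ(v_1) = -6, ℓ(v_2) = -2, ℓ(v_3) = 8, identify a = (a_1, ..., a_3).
a = (-2, -4, 4)

Write a = (a_1, ..., a_3) in the standard basis. For each basis vector v_i, ℓ(v_i) = <v_i, a> is a linear equation in the a_j's. Collect the n equations into a matrix system V a = ℓ, where row i of V is v_i (expressed in the standard basis). Since V is invertible (lower-triangular with 1s on the diagonal, up to permutation), solve by back-substitution:
  V =
[[1, 1, 0],
 [1, 0, 0],
 [0, -1, 1]]
  V a = (-6, -2, 8)
Solving gives a = (-2, -4, 4).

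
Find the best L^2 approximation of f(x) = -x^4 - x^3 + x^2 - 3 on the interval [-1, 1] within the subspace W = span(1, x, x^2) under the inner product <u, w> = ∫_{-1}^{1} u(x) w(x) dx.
g(x) = x^2/7 - 3*x/5 - 102/35

The best approximation g ∈ W is the orthogonal projection of f onto W. Writing g = a_0 + a_1 x + a_2 x^2, the coefficients solve the normal equations G · a = b where
  G_{ij} = <φ_i, φ_j> and b_i = <f, φ_i>, with φ_0 = 1, φ_1 = x, φ_2 = x^2.
G =
  [2, 0, 2/3]
  [0, 2/3, 0]
  [2/3, 0, 2/5],
b = (-86/15, -2/5, -66/35).
Solving gives a_0 = -102/35, a_1 = -3/5, a_2 = 1/7, so
  g(x) = x^2/7 - 3*x/5 - 102/35.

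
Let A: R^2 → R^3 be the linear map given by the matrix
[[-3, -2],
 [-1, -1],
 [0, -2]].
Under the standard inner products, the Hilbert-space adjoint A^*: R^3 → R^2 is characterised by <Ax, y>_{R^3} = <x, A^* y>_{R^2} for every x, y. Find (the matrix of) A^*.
A^* = A^T =
[[-3, -1, 0],
 [-2, -1, -2]]

For real matrices with standard dot products, the defining identity <Ax, y> = <x, A^* y> gives (Ax)^T y = x^T (A^*) y, i.e. x^T A^T y = x^T (A^*) y. Since this holds for all x, y, we must have A^* = A^T. Therefore
A^* =
[[-3, -1, 0],
 [-2, -1, -2]].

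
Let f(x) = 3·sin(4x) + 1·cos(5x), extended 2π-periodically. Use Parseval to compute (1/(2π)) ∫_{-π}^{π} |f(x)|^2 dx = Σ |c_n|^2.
Σ |c_n|^2 = 5

Expand |f|^2 and use orthogonality of {sin(nx), cos(mx)} on [-π, π]:
  ∫_{-π}^{π} sin(nx)^2 dx = π, ∫ cos(mx)^2 dx = π, and cross terms integrate to 0.
So ∫_{-π}^{π} f(x)^2 dx = 3^2 · π + 1^2 · π = (9 + 1)π.
Divide by 2π: (9 + 1)/2 = 5.
By Parseval, this equals Σ |c_n|^2.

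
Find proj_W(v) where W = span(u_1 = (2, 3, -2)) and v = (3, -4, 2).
proj_W(v) = (-20/17, -30/17, 20/17)

Set up U = [u_1 | ... | u_1] ∈ R^(3×1). The projector onto W = col(U) is P = U (U^T U)^(-1) U^T.
Compute U^T U =
  [17],
and U^T v = (-10).
Solve U^T U · c = U^T v for the coefficients: c = (-10/17). The projection is proj_W(v) = U c.
Check: (v - proj_W(v)) · u_1 = 0  (should be 0).
Result: proj_W(v) = (-20/17, -30/17, 20/17).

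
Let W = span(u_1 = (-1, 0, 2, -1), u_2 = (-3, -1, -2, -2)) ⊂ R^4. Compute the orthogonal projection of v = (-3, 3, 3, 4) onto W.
proj_W(v) = (61/107, 53/107, 302/107, 8/107)

Set up U = [u_1 | ... | u_2] ∈ R^(4×2). The projector onto W = col(U) is P = U (U^T U)^(-1) U^T.
Compute U^T U =
  [6, 1]
  [1, 18],
and U^T v = (5, -8).
Solve U^T U · c = U^T v for the coefficients: c = (98/107, -53/107). The projection is proj_W(v) = U c.
Check: (v - proj_W(v)) · u_1 = 0  (should be 0).
Check: (v - proj_W(v)) · u_2 = 0  (should be 0).
Result: proj_W(v) = (61/107, 53/107, 302/107, 8/107).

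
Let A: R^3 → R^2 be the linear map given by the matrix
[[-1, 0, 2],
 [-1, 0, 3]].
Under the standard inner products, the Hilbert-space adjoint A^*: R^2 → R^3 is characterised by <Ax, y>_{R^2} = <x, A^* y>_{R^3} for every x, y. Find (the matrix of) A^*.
A^* = A^T =
[[-1, -1],
 [0, 0],
 [2, 3]]

For real matrices with standard dot products, the defining identity <Ax, y> = <x, A^* y> gives (Ax)^T y = x^T (A^*) y, i.e. x^T A^T y = x^T (A^*) y. Since this holds for all x, y, we must have A^* = A^T. Therefore
A^* =
[[-1, -1],
 [0, 0],
 [2, 3]].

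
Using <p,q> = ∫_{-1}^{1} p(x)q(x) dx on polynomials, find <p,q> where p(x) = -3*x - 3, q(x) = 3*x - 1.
<p,q> = 0

Expand the product: p(x)·q(x) = -9*x^2 - 6*x + 3.
∫_{-1}^{1} of each monomial x^k gives [2/(k+1) if k even, 0 if k odd]. Integrating term-by-term (or equivalently evaluating the antiderivative F(x) = -3*x^3 - 3*x^2 + 3*x at the endpoints):
  F(1) − F(−1) = -3 − (-3) = 0.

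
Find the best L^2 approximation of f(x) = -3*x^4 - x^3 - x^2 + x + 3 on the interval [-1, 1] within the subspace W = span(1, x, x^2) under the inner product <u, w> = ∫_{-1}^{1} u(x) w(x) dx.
g(x) = -25*x^2/7 + 2*x/5 + 114/35

The best approximation g ∈ W is the orthogonal projection of f onto W. Writing g = a_0 + a_1 x + a_2 x^2, the coefficients solve the normal equations G · a = b where
  G_{ij} = <φ_i, φ_j> and b_i = <f, φ_i>, with φ_0 = 1, φ_1 = x, φ_2 = x^2.
G =
  [2, 0, 2/3]
  [0, 2/3, 0]
  [2/3, 0, 2/5],
b = (62/15, 4/15, 26/35).
Solving gives a_0 = 114/35, a_1 = 2/5, a_2 = -25/7, so
  g(x) = -25*x^2/7 + 2*x/5 + 114/35.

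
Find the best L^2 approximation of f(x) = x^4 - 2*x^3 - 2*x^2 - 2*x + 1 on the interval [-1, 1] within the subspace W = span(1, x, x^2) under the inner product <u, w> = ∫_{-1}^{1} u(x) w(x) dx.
g(x) = -8*x^2/7 - 16*x/5 + 32/35

The best approximation g ∈ W is the orthogonal projection of f onto W. Writing g = a_0 + a_1 x + a_2 x^2, the coefficients solve the normal equations G · a = b where
  G_{ij} = <φ_i, φ_j> and b_i = <f, φ_i>, with φ_0 = 1, φ_1 = x, φ_2 = x^2.
G =
  [2, 0, 2/3]
  [0, 2/3, 0]
  [2/3, 0, 2/5],
b = (16/15, -32/15, 16/105).
Solving gives a_0 = 32/35, a_1 = -16/5, a_2 = -8/7, so
  g(x) = -8*x^2/7 - 16*x/5 + 32/35.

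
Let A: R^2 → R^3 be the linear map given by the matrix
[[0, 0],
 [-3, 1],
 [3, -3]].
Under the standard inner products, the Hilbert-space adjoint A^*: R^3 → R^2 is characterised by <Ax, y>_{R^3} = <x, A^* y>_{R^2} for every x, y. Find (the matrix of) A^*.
A^* = A^T =
[[0, -3, 3],
 [0, 1, -3]]

For real matrices with standard dot products, the defining identity <Ax, y> = <x, A^* y> gives (Ax)^T y = x^T (A^*) y, i.e. x^T A^T y = x^T (A^*) y. Since this holds for all x, y, we must have A^* = A^T. Therefore
A^* =
[[0, -3, 3],
 [0, 1, -3]].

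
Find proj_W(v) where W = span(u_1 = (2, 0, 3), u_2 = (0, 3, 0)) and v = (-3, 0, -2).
proj_W(v) = (-24/13, 0, -36/13)

Set up U = [u_1 | ... | u_2] ∈ R^(3×2). The projector onto W = col(U) is P = U (U^T U)^(-1) U^T.
Compute U^T U =
  [13, 0]
  [0, 9],
and U^T v = (-12, 0).
Solve U^T U · c = U^T v for the coefficients: c = (-12/13, 0). The projection is proj_W(v) = U c.
Check: (v - proj_W(v)) · u_1 = 0  (should be 0).
Check: (v - proj_W(v)) · u_2 = 0  (should be 0).
Result: proj_W(v) = (-24/13, 0, -36/13).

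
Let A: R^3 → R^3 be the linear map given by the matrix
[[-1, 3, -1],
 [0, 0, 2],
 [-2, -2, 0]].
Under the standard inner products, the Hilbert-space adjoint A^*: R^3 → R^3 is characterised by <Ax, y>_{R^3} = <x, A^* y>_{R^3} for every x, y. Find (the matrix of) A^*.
A^* = A^T =
[[-1, 0, -2],
 [3, 0, -2],
 [-1, 2, 0]]

For real matrices with standard dot products, the defining identity <Ax, y> = <x, A^* y> gives (Ax)^T y = x^T (A^*) y, i.e. x^T A^T y = x^T (A^*) y. Since this holds for all x, y, we must have A^* = A^T. Therefore
A^* =
[[-1, 0, -2],
 [3, 0, -2],
 [-1, 2, 0]].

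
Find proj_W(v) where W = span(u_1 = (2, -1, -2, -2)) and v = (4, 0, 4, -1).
proj_W(v) = (4/13, -2/13, -4/13, -4/13)

Set up U = [u_1 | ... | u_1] ∈ R^(4×1). The projector onto W = col(U) is P = U (U^T U)^(-1) U^T.
Compute U^T U =
  [13],
and U^T v = (2).
Solve U^T U · c = U^T v for the coefficients: c = (2/13). The projection is proj_W(v) = U c.
Check: (v - proj_W(v)) · u_1 = 0  (should be 0).
Result: proj_W(v) = (4/13, -2/13, -4/13, -4/13).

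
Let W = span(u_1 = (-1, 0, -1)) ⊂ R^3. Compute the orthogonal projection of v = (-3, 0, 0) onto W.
proj_W(v) = (-3/2, 0, -3/2)

Set up U = [u_1 | ... | u_1] ∈ R^(3×1). The projector onto W = col(U) is P = U (U^T U)^(-1) U^T.
Compute U^T U =
  [2],
and U^T v = (3).
Solve U^T U · c = U^T v for the coefficients: c = (3/2). The projection is proj_W(v) = U c.
Check: (v - proj_W(v)) · u_1 = 0  (should be 0).
Result: proj_W(v) = (-3/2, 0, -3/2).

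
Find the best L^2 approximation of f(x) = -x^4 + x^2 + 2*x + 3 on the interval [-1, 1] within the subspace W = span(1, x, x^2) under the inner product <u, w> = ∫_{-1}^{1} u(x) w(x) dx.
g(x) = x^2/7 + 2*x + 108/35

The best approximation g ∈ W is the orthogonal projection of f onto W. Writing g = a_0 + a_1 x + a_2 x^2, the coefficients solve the normal equations G · a = b where
  G_{ij} = <φ_i, φ_j> and b_i = <f, φ_i>, with φ_0 = 1, φ_1 = x, φ_2 = x^2.
G =
  [2, 0, 2/3]
  [0, 2/3, 0]
  [2/3, 0, 2/5],
b = (94/15, 4/3, 74/35).
Solving gives a_0 = 108/35, a_1 = 2, a_2 = 1/7, so
  g(x) = x^2/7 + 2*x + 108/35.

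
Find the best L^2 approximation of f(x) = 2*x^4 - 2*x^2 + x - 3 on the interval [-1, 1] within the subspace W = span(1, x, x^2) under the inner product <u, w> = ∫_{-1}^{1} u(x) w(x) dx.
g(x) = -2*x^2/7 + x - 111/35

The best approximation g ∈ W is the orthogonal projection of f onto W. Writing g = a_0 + a_1 x + a_2 x^2, the coefficients solve the normal equations G · a = b where
  G_{ij} = <φ_i, φ_j> and b_i = <f, φ_i>, with φ_0 = 1, φ_1 = x, φ_2 = x^2.
G =
  [2, 0, 2/3]
  [0, 2/3, 0]
  [2/3, 0, 2/5],
b = (-98/15, 2/3, -78/35).
Solving gives a_0 = -111/35, a_1 = 1, a_2 = -2/7, so
  g(x) = -2*x^2/7 + x - 111/35.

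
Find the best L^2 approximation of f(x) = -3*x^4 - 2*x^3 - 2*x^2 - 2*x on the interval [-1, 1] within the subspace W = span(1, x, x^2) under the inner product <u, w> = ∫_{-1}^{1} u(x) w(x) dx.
g(x) = -32*x^2/7 - 16*x/5 + 9/35

The best approximation g ∈ W is the orthogonal projection of f onto W. Writing g = a_0 + a_1 x + a_2 x^2, the coefficients solve the normal equations G · a = b where
  G_{ij} = <φ_i, φ_j> and b_i = <f, φ_i>, with φ_0 = 1, φ_1 = x, φ_2 = x^2.
G =
  [2, 0, 2/3]
  [0, 2/3, 0]
  [2/3, 0, 2/5],
b = (-38/15, -32/15, -58/35).
Solving gives a_0 = 9/35, a_1 = -16/5, a_2 = -32/7, so
  g(x) = -32*x^2/7 - 16*x/5 + 9/35.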